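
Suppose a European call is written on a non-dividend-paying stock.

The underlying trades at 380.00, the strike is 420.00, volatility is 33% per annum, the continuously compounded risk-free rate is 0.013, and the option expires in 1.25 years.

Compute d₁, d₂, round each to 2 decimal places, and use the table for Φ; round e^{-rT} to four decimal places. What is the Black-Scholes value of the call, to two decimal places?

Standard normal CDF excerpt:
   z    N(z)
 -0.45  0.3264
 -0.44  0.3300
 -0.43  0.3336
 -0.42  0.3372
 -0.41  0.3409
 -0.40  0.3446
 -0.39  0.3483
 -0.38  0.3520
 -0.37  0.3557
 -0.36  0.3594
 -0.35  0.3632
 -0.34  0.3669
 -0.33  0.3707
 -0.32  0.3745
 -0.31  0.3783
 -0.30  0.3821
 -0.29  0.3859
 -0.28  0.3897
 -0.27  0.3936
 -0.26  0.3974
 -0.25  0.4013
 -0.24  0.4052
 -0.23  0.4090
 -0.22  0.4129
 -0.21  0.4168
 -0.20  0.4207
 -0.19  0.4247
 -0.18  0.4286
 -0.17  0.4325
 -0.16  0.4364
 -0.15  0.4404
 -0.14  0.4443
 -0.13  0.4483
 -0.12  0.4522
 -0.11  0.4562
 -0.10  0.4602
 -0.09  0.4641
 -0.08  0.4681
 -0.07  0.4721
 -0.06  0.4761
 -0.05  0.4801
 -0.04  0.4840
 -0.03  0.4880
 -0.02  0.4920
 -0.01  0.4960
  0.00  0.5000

σ√T = 0.33·√1.25 = 0.3690
ln(S/K) + (r + σ²/2)T = ln(380/420) + (0.013 + 0.33²/2)·1.25 = -0.1001 + 0.0843 = -0.0158
d₁ = -0.0158 / 0.3690 = -0.0427 which rounds to -0.04
d₂ = d₁ − σ√T = -0.0427 − 0.3690 = -0.4117 which rounds to -0.41
e^(−rT) = e^(−0.013·1.25) = 0.9839
N(d₁) = N(-0.04) = 0.4840;  N(d₂) = N(-0.41) = 0.3409
C = 380·0.4840 − 420·0.9839·0.3409 = 183.9200 − 140.8728 = 43.0472

43.05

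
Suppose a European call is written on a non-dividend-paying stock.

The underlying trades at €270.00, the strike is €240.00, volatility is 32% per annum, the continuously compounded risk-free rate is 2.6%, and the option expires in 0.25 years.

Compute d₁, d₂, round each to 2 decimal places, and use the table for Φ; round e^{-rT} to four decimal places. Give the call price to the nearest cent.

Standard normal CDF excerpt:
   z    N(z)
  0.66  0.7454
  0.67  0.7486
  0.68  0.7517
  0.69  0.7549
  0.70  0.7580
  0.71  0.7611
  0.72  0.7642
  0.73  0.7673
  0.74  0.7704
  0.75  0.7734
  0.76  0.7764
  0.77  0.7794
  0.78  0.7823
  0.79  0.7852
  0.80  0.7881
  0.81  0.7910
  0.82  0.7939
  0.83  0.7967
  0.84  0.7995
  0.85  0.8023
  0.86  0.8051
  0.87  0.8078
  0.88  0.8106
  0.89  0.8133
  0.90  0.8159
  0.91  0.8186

σ√T = 0.32·√0.25 = 0.1600
d₁ = [ln(270/240) + (0.026 + 0.32²/2)·0.25] / 0.1600 = [0.1178 + 0.0193] / 0.1600 = 0.8568 ⇒ 0.86
d₂ = d₁ − σ√T = 0.8568 − 0.1600 = 0.6968 ⇒ 0.70
exp(−rT) = exp(−0.026·0.25) = 0.9935
C = 270·N(0.86) − 240·0.9935·N(0.70) = 270·0.8051 − 240·0.9935·0.7580 = 217.3770 − 180.7375 = 36.6395

€36.64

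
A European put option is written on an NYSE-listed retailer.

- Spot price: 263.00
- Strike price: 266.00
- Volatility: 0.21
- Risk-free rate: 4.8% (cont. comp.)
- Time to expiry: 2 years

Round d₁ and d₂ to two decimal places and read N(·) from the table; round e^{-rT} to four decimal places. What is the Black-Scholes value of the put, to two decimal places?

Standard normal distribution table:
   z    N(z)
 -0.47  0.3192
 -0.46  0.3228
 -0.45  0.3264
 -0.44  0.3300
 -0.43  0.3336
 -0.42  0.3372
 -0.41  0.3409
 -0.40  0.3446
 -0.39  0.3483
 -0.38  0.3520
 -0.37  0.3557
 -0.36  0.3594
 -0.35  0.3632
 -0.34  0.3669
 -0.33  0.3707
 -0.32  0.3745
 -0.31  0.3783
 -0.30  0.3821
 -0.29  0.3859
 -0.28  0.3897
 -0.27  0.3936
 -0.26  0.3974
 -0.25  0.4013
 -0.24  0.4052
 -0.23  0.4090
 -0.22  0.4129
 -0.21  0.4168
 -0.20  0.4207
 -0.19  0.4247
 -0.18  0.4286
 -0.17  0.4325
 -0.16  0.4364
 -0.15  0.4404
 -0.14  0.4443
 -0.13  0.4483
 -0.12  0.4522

19.63

σ√T = 0.21 × 1.4142 = 0.2970
d₁ = [ln(263/266) + (0.048 + ½·0.21²)·2] / (σ√T) = (-0.0113 + 0.1401) / 0.2970 = 0.4335 ⇒ 0.43
d₂ = 0.4335 − 0.2970 = 0.1366 ⇒ 0.14
exp(−rT) = exp(−0.048·2) = 0.9085
P = 266·0.9085·N(-0.14) − 263·N(-0.43) = 266·0.9085·0.4443 − 263·0.3336 = 107.3700 − 87.7368 = 19.6332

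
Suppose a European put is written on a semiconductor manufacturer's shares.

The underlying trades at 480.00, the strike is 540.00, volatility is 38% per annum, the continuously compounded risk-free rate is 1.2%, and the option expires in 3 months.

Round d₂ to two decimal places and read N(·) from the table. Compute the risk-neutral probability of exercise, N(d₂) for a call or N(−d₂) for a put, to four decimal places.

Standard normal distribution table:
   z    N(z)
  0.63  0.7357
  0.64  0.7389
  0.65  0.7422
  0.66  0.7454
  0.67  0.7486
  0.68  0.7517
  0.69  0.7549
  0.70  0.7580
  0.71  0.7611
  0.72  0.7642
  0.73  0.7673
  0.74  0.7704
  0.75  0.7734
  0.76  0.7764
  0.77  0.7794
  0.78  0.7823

σ√T = 0.38·√0.25 = 0.1900
d₁ = [ln(480/540) + (0.012 + ½·0.38²)·0.25] / (σ√T) = (-0.1178 + 0.0210) / 0.1900 = -0.5091 ⇒ -0.51
d₂ = -0.5091 − 0.1900 = -0.6991 ⇒ -0.70
Risk-neutral Pr[S_T < K] = N(−d₂) = N(0.70) = 0.7580

0.7580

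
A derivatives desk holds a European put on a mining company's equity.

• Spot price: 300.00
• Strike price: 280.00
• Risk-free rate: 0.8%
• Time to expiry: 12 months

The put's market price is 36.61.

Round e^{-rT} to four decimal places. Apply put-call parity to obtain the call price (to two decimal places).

58.85

exp(−rT) = exp(−0.008·1) = 0.9920
Put-call parity: C − P = S − K·e^(−rT) = 300 − 280·0.9920 = 300 − 277.7600 = 22.2400
C = P + (C − P) = 36.61 + (22.2400) = 58.8500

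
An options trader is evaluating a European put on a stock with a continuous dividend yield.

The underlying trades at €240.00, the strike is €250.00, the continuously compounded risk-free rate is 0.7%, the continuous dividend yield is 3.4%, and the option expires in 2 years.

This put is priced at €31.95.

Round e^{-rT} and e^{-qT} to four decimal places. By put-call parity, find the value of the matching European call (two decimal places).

€9.66

e^(−qT) = e^(−0.034·2) = 0.9343;  e^(−rT) = e^(−0.007·2) = 0.9861
Put-call parity: C − P = S·e^(−qT) − K·e^(−rT) = 240·0.9343 − 250·0.9861 = 224.2320 − 246.5250 = -22.2930
C = P + (C − P) = 31.95 + (-22.2930) = 9.6570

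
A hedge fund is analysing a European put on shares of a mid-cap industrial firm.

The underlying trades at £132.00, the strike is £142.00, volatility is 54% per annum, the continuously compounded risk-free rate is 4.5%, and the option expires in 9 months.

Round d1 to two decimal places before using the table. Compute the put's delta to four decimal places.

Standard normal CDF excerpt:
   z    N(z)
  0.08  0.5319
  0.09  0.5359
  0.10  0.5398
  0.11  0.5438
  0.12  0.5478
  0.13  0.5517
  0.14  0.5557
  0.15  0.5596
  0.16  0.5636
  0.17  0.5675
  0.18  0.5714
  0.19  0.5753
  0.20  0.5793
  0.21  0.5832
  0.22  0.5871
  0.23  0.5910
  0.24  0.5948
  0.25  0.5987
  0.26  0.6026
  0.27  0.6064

σ√T = 0.54 × 0.8660 = 0.4677
d₁ = [ln(132/142) + (0.045 + 0.54²/2)·0.75] / 0.4677 = [-0.0730 + 0.1431] / 0.4677 = 0.1498 → 0.15
N(d₁) = N(0.15) = 0.5596
Δ_put = N(d₁) − 1 = 0.5596 − 1 = -0.4404

-0.4404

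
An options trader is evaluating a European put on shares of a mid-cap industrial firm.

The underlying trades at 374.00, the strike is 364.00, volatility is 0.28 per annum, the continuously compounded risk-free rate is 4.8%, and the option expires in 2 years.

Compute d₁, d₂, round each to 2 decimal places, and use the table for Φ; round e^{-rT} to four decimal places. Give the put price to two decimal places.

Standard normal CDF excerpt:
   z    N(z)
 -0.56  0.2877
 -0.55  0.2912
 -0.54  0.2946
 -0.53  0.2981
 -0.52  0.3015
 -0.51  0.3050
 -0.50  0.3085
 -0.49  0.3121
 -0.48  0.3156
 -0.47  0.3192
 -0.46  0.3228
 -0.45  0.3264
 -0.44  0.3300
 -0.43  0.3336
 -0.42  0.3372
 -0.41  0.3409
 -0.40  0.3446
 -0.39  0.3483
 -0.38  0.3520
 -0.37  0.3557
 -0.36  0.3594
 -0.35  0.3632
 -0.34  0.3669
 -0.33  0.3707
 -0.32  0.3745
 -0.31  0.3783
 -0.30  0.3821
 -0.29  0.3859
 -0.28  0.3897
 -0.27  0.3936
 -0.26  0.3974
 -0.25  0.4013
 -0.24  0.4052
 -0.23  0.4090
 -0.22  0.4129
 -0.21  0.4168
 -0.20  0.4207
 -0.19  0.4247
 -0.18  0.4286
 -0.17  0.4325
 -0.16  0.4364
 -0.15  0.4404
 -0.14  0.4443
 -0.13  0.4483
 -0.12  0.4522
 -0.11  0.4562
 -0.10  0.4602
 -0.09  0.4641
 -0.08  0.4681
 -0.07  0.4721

T = 2;  σ√T = 0.3960
ln(S/K) + (r + σ²/2)T = ln(374/364) + (0.048 + 0.28²/2)·2 = 0.0271 + 0.1744 = 0.2015
d₁ = 0.2015 / 0.3960 = 0.5089 which rounds to 0.51
d₂ = d₁ − σ√T = 0.5089 − 0.3960 = 0.1129 which rounds to 0.11
exp(−rT) = exp(−0.048·2) = 0.9085
P = 364·0.9085·N(-0.11) − 374·N(-0.51) = 364·0.9085·0.4562 − 374·0.3050 = 150.8626 − 114.0700 = 36.7926

36.79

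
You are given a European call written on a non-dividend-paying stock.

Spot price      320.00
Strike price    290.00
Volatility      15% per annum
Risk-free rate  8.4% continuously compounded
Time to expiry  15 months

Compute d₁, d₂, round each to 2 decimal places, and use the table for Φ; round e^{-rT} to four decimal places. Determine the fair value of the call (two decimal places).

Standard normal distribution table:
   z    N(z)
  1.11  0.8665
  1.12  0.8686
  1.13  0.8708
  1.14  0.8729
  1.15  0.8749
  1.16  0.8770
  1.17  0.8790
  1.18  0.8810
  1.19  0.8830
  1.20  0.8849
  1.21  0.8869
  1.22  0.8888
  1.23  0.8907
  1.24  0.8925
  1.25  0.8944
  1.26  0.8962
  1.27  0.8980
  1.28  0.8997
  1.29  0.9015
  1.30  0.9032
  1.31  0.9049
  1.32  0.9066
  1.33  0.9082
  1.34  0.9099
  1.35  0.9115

T = 1.25;  σ√T = 0.1677
d₁ = [ln(320/290) + (0.084 + 0.15²/2)·1.25] / 0.1677 = [0.0984 + 0.1191] / 0.1677 = 1.2969 → 1.30
d₂ = d₁ − σ√T = 1.2969 − 0.1677 = 1.1292 → 1.13
e^(−rT) = e^(−0.084·1.25) = 0.9003
C = 320·N(1.30) − 290·0.9003·N(1.13) = 320·0.9032 − 290·0.9003·0.8708 = 289.0240 − 227.3546 = 61.6694

61.67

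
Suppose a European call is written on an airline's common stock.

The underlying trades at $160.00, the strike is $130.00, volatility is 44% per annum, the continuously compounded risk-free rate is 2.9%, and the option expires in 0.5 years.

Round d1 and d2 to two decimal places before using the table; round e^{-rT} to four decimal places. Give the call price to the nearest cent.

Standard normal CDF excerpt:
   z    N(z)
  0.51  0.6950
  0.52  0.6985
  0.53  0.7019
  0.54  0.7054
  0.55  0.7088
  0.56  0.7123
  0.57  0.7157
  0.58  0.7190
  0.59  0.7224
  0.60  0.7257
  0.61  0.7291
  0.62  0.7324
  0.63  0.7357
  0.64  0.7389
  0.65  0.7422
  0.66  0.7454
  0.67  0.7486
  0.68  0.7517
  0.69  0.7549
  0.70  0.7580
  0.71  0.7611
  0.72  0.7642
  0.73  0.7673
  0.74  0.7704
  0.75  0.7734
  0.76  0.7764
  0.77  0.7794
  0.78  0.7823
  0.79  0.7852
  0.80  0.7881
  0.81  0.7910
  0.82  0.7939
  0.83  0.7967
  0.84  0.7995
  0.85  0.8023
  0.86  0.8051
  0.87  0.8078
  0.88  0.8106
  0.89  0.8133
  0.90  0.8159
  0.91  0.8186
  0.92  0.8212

$37.98

σ√T = 0.44 × 0.7071 = 0.3111
d₁ = [ln(160/130) + (0.029 + ½·0.44²)·0.5] / (σ√T) = (0.2076 + 0.0629) / 0.3111 = 0.8695 → 0.87
d₂ = 0.8695 − 0.3111 = 0.5584 → 0.56
e^(−rT) = e^(−0.029·0.5) = 0.9856
N(d₁) = N(0.87) = 0.8078;  N(d₂) = N(0.56) = 0.7123
C = 160·0.8078 − 130·0.9856·0.7123 = 129.2480 − 91.2656 = 37.9824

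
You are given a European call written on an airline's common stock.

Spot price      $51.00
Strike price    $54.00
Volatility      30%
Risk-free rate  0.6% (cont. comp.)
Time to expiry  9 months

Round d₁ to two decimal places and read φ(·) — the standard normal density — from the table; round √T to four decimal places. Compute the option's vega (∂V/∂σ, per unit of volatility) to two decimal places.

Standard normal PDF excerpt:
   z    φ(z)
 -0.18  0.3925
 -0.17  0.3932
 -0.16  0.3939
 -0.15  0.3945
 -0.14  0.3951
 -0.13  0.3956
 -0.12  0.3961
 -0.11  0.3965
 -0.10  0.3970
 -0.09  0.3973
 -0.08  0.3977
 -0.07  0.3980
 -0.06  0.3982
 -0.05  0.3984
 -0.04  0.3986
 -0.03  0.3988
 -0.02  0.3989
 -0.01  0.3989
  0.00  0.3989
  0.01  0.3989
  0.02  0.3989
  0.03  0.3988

17.58

σ√T = 0.3·√0.75 = 0.2598
d₁ = [ln(51/54) + (0.006 + 0.3²/2)·0.75] / 0.2598 = [-0.0572 + 0.0382] / 0.2598 = -0.0728 which rounds to -0.07
√T = √0.75 = 0.8660
φ(d₁) = φ(-0.07) = 0.3980
vega = S·φ(d₁)·√T = 51·0.3980·0.8660 = 17.5781
(The put has the same vega.)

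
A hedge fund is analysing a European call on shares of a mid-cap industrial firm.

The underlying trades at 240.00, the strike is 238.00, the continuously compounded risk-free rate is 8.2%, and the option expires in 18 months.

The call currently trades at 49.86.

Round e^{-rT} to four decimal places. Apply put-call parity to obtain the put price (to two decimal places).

20.32

exp(−rT) = exp(−0.082·1.5) = 0.8843
Put-call parity: C − P = S − K·e^(−rT) = 240 − 238·0.8843 = 240 − 210.4634 = 29.5366
P = C − (C − P) = 49.86 − (29.5366) = 20.3234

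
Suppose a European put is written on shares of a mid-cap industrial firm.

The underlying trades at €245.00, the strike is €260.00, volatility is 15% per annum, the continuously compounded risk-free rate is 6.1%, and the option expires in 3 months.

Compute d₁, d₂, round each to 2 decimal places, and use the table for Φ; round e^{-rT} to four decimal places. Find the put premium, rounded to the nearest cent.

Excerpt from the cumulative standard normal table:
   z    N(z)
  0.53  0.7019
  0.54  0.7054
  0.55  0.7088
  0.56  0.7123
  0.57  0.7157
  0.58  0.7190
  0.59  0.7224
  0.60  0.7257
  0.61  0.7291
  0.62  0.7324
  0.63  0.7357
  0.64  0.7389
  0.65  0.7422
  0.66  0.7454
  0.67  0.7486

T = 0.25;  σ√T = 0.0750
d₁ = [ln(245/260) + (0.061 + ½·0.15²)·0.25] / (σ√T) = (-0.0594 + 0.0181) / 0.0750 = -0.5515 ≈ -0.55
d₂ = -0.5515 − 0.0750 = -0.6265 ≈ -0.63
e^(−rT) = e^(−0.061·0.25) = 0.9849
N(−d₂) = N(0.63) = 0.7357;  N(−d₁) = N(0.55) = 0.7088
P = 260·0.9849·0.7357 − 245·0.7088 = 188.3936 − 173.6560 = 14.7376

€14.74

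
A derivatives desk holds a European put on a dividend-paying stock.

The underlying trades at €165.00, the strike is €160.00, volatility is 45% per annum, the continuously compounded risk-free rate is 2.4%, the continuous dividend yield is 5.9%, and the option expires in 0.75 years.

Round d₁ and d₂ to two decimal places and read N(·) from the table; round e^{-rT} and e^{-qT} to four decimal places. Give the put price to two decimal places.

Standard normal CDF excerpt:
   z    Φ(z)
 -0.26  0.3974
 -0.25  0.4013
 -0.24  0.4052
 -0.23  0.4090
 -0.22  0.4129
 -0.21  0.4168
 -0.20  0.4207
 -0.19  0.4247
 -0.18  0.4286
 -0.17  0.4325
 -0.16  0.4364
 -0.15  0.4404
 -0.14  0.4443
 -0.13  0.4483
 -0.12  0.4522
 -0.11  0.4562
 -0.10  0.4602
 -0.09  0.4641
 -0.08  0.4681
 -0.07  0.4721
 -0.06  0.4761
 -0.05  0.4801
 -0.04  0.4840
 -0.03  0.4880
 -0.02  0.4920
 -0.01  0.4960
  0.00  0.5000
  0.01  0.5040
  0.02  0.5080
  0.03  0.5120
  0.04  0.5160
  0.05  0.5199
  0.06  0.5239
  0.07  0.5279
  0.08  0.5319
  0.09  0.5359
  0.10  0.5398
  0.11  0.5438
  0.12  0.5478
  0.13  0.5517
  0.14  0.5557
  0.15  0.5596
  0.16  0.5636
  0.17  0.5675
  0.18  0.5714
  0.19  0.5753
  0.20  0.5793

€24.00

σ√T = 0.45 × 0.8660 = 0.3897
d₁ = [ln(165/160) + (0.024 − 0.059 + 0.45²/2)·0.75] / 0.3897 = [0.0308 + 0.0497] / 0.3897 = 0.2065 ≈ 0.21
d₂ = d₁ − σ√T = 0.2065 − 0.3897 = -0.1833 ≈ -0.18
e^(−qT) = e^(−0.059·0.75) = 0.9567;  e^(−rT) = e^(−0.024·0.75) = 0.9822
P = 160·0.9822·N(0.18) − 165·0.9567·N(-0.21) = 160·0.9822·0.5714 − 165·0.9567·0.4168 = 89.7967 − 65.7942 = 24.0025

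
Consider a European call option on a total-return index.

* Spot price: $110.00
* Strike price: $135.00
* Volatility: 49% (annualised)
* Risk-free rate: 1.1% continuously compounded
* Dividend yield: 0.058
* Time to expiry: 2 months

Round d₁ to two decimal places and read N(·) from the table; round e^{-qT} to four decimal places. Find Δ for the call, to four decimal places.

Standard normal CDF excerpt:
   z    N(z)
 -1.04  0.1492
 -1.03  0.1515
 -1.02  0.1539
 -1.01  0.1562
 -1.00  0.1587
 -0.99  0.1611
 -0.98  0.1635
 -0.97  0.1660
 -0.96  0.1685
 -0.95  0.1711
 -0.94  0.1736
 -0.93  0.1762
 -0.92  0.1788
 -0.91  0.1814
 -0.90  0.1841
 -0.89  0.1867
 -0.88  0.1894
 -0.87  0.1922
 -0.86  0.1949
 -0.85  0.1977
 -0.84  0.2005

0.1669

σ√T = 0.49·√0.1667 = 0.2000
d₁ = [ln(110/135) + (0.011 − 0.058 + 0.49²/2)·0.1667] / 0.2000 = [-0.2048 + 0.0122] / 0.2000 = -0.9629 ⇒ -0.96
N(d₁) = N(-0.96) = 0.1685
Δ_call = exp(−qT)·N(d₁) = 0.9904·0.1685 = 0.1669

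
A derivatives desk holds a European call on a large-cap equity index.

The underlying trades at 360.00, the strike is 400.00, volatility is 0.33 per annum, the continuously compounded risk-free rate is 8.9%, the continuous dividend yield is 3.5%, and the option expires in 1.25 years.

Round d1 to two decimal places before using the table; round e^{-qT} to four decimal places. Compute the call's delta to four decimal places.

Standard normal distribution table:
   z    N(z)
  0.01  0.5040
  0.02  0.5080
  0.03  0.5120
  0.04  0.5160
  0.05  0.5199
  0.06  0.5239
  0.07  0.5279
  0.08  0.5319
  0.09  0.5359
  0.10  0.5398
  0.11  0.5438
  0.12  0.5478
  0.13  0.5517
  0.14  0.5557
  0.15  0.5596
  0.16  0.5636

0.5091

T = 1.25;  σ√T = 0.3690
d₁ = [ln(360/400) + (0.089 − 0.035 + 0.33²/2)·1.25] / 0.3690 = [-0.1054 + 0.1356] / 0.3690 = 0.0819 ⇒ 0.08
N(d₁) = N(0.08) = 0.5319
Δ_call = e^(−qT)·N(d₁) = 0.9572·0.5319 = 0.5091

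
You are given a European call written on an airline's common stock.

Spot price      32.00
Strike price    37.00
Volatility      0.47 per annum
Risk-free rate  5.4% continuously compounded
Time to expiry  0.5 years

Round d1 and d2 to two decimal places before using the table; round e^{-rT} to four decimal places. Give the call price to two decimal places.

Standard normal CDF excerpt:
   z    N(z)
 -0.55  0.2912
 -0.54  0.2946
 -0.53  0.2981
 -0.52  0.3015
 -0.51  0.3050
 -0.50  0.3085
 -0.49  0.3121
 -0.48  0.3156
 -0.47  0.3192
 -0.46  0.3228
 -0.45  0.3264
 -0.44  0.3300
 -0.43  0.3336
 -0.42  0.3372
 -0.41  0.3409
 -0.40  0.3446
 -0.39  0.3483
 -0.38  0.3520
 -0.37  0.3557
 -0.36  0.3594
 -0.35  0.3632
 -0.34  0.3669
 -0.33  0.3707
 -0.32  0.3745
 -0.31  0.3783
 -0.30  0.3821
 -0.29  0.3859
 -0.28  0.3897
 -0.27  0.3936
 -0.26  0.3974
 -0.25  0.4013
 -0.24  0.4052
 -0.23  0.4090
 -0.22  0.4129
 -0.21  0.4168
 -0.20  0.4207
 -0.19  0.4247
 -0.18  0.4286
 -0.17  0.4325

σ√T = 0.47 × 0.7071 = 0.3323
d₁ = [ln(32/37) + (0.054 + 0.47²/2)·0.5] / 0.3323 = [-0.1452 + 0.0822] / 0.3323 = -0.1894 → -0.19
d₂ = d₁ − σ√T = -0.1894 − 0.3323 = -0.5218 → -0.52
e^(−rT) = e^(−0.054·0.5) = 0.9734
N(d₁) = N(-0.19) = 0.4247;  N(d₂) = N(-0.52) = 0.3015
C = 32·0.4247 − 37·0.9734·0.3015 = 13.5904 − 10.8588 = 2.7316

2.73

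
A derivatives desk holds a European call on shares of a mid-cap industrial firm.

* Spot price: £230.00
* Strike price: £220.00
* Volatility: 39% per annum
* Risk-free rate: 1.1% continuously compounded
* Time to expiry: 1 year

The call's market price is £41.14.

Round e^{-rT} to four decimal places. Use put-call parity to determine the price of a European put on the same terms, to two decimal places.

exp(−rT) = exp(−0.011·1) = 0.9891
Put-call parity: C − P = S − K·e^(−rT) = 230 − 220·0.9891 = 230 − 217.6020 = 12.3980
P = C − (C − P) = 41.14 − (12.3980) = 28.7420

£28.74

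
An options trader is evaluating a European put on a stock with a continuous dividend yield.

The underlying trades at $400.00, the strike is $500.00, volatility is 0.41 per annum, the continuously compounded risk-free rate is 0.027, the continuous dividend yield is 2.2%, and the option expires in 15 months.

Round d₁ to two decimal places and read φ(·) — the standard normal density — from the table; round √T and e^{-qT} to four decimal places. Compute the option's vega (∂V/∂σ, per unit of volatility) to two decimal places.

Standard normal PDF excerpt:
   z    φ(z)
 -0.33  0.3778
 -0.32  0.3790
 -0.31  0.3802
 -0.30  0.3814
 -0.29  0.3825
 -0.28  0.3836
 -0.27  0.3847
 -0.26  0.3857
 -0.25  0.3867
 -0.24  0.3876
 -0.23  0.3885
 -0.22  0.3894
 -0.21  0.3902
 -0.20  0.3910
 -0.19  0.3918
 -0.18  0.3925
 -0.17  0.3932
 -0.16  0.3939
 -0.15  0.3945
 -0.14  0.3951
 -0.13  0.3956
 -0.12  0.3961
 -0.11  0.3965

168.64

σ√T = 0.41·√1.25 = 0.4584
d₁ = [ln(400/500) + (0.027 − 0.022 + 0.41²/2)·1.25] / 0.4584 = [-0.2231 + 0.1113] / 0.4584 = -0.2440 ⇒ -0.24
√T = √1.25 = 1.1180
φ(d₁) = φ(-0.24) = 0.3876
e^(−qT) = e^(−0.022·1.25) = 0.9729
vega = S·e^(−qT)·φ(d₁)·√T = 400·0.9729·0.3876·1.1180 = 168.6373
(Call and put vega coincide under Black-Scholes.)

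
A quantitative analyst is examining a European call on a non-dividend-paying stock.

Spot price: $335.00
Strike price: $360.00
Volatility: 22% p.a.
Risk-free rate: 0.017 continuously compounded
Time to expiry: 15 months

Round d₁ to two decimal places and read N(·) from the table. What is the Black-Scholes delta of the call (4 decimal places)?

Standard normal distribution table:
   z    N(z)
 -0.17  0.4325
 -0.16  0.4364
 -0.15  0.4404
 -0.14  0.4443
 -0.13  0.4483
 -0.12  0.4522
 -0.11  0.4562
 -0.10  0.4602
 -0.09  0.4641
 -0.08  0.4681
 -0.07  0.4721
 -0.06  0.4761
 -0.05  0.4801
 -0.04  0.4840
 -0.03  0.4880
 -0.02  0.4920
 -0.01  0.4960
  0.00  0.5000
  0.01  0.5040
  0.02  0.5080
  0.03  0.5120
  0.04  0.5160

0.4681

σ√T = 0.22·√1.25 = 0.2460
ln(S/K) + (r + σ²/2)T = ln(335/360) + (0.017 + 0.22²/2)·1.25 = -0.0720 + 0.0515 = -0.0205
d₁ = -0.0205 / 0.2460 = -0.0832 which rounds to -0.08
N(d₁) = N(-0.08) = 0.4681
Δ_call = N(d₁) = 0.4681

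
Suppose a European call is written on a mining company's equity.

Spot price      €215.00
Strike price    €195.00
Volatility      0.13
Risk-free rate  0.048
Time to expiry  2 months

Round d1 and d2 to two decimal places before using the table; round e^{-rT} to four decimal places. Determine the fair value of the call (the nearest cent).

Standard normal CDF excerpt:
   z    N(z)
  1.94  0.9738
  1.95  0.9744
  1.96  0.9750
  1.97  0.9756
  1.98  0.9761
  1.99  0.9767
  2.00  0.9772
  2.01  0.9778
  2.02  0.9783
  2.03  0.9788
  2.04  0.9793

σ√T = 0.13·√0.1667 = 0.0531
d₁ = [ln(215/195) + (0.048 + 0.13²/2)·0.1667] / 0.0531 = [0.0976 + 0.0094] / 0.0531 = 2.0170 ⇒ 2.02
d₂ = d₁ − σ√T = 2.0170 − 0.0531 = 1.9639 ⇒ 1.96
exp(−rT) = exp(−0.048·0.1667) = 0.9920
C = 215·N(2.02) − 195·0.9920·N(1.96) = 215·0.9783 − 195·0.9920·0.9750 = 210.3345 − 188.6040 = 21.7305

€21.73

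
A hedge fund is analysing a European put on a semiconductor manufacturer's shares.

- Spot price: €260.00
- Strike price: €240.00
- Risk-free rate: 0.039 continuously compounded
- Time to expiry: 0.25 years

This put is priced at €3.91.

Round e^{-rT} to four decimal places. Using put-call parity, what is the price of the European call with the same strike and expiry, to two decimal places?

e^(−rT) = e^(−0.039·0.25) = 0.9903
Put-call parity: C − P = S − K·e^(−rT) = 260 − 240·0.9903 = 260 − 237.6720 = 22.3280
C = P + (C − P) = 3.91 + (22.3280) = 26.2380

€26.24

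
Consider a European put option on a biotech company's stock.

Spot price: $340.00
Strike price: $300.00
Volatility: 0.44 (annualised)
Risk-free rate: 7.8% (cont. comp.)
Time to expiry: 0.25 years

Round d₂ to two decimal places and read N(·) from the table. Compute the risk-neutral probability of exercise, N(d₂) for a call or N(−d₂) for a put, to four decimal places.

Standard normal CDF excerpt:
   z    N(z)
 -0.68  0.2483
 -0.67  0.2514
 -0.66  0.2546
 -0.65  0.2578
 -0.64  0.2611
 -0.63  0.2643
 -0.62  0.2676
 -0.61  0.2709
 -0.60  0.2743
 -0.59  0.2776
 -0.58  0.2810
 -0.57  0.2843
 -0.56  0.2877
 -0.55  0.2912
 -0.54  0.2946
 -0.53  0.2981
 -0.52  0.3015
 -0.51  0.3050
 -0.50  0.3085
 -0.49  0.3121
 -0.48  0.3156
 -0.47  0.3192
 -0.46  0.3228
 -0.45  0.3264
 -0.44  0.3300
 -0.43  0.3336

T = 0.25;  σ√T = 0.2200
d₁ = [ln(340/300) + (0.078 + ½·0.44²)·0.25] / (σ√T) = (0.1252 + 0.0437) / 0.2200 = 0.7676 → 0.77
d₂ = 0.7676 − 0.2200 = 0.5476 → 0.55
Risk-neutral Pr[S_T < K] = N(−d₂) = N(-0.55) = 0.2912

0.2912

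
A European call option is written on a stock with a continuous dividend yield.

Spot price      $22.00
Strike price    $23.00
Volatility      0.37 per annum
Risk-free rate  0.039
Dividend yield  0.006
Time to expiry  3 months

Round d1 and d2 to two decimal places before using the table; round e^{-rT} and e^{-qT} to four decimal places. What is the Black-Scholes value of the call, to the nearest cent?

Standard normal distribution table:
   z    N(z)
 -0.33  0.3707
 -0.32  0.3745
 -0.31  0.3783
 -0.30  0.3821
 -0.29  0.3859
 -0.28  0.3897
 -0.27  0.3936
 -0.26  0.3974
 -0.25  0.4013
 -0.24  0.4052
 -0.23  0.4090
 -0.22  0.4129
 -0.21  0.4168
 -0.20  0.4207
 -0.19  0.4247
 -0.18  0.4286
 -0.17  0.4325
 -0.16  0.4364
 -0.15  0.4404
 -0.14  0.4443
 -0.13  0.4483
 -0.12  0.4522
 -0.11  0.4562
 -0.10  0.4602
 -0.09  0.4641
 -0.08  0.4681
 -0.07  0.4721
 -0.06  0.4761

T = 0.25;  σ√T = 0.1850
d₁ = [ln(22/23) + (0.039 − 0.006 + 0.37²/2)·0.25] / 0.1850 = [-0.0445 + 0.0254] / 0.1850 = -0.1032 → -0.10
d₂ = d₁ − σ√T = -0.1032 − 0.1850 = -0.2882 → -0.29
exp(−qT) = exp(−0.006·0.25) = 0.9985;  exp(−rT) = exp(−0.039·0.25) = 0.9903
N(d₁) = N(-0.10) = 0.4602;  N(d₂) = N(-0.29) = 0.3859
C = 22·0.9985·0.4602 − 23·0.9903·0.3859 = 10.1092 − 8.7896 = 1.3196

$1.32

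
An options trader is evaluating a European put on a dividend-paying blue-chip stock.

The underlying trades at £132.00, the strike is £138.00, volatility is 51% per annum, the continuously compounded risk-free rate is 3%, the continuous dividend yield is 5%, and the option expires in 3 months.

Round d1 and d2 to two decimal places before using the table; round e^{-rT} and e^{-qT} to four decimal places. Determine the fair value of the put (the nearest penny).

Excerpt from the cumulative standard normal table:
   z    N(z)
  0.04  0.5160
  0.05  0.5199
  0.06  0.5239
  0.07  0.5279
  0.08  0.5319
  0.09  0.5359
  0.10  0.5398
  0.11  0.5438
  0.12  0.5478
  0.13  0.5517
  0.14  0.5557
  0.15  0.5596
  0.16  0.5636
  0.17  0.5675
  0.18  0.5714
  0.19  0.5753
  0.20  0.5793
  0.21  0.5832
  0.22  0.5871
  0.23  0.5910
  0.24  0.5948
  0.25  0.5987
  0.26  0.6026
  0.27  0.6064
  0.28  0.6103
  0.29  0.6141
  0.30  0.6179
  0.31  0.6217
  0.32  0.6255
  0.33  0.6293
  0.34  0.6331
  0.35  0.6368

σ√T = 0.51 × 0.5000 = 0.2550
d₁ = [ln(132/138) + (0.03 − 0.05 + 0.51²/2)·0.25] / 0.2550 = [-0.0445 + 0.0275] / 0.2550 = -0.0664 ≈ -0.07
d₂ = d₁ − σ√T = -0.0664 − 0.2550 = -0.3214 ≈ -0.32
exp(−qT) = exp(−0.05·0.25) = 0.9876;  exp(−rT) = exp(−0.03·0.25) = 0.9925
N(−d₂) = N(0.32) = 0.6255;  N(−d₁) = N(0.07) = 0.5279
P = 138·0.9925·0.6255 − 132·0.9876·0.5279 = 85.6716 − 68.8187 = 16.8529

£16.85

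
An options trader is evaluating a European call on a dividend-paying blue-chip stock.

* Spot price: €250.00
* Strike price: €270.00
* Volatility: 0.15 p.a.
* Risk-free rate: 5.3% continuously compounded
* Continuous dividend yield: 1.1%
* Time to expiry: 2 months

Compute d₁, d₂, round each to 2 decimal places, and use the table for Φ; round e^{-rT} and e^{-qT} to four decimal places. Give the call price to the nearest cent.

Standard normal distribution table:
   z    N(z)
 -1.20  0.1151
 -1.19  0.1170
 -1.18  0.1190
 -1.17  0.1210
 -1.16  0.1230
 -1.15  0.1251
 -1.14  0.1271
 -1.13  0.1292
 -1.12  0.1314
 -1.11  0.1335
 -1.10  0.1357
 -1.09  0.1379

€0.93

σ√T = 0.15 × 0.4082 = 0.0612
d₁ = [ln(250/270) + (0.053 − 0.011 + 0.15²/2)·0.1667] / 0.0612 = [-0.0770 + 0.0089] / 0.0612 = -1.1118 ≈ -1.11
d₂ = d₁ − σ√T = -1.1118 − 0.0612 = -1.1731 ≈ -1.17
e^(−qT) = e^(−0.011·0.1667) = 0.9982;  e^(−rT) = e^(−0.053·0.1667) = 0.9912
C = 250·0.9982·N(-1.11) − 270·0.9912·N(-1.17) = 250·0.9982·0.1335 − 270·0.9912·0.1210 = 33.3149 − 32.3825 = 0.9324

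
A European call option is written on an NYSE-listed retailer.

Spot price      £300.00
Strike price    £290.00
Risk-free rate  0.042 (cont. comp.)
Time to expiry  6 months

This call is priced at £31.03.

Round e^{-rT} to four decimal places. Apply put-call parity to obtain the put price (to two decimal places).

£15.00

exp(−rT) = exp(−0.042·0.5) = 0.9792
Put-call parity: C − P = S − K·e^(−rT) = 300 − 290·0.9792 = 300 − 283.9680 = 16.0320
P = C − (C − P) = 31.03 − (16.0320) = 14.9980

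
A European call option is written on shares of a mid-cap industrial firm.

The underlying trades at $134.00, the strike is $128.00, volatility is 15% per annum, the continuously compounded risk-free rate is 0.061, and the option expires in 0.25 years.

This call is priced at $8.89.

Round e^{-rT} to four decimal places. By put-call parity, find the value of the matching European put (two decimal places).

$0.96

e^(−rT) = e^(−0.061·0.25) = 0.9849
Put-call parity: C − P = S − K·e^(−rT) = 134 − 128·0.9849 = 134 − 126.0672 = 7.9328
P = C − (C − P) = 8.89 − (7.9328) = 0.9572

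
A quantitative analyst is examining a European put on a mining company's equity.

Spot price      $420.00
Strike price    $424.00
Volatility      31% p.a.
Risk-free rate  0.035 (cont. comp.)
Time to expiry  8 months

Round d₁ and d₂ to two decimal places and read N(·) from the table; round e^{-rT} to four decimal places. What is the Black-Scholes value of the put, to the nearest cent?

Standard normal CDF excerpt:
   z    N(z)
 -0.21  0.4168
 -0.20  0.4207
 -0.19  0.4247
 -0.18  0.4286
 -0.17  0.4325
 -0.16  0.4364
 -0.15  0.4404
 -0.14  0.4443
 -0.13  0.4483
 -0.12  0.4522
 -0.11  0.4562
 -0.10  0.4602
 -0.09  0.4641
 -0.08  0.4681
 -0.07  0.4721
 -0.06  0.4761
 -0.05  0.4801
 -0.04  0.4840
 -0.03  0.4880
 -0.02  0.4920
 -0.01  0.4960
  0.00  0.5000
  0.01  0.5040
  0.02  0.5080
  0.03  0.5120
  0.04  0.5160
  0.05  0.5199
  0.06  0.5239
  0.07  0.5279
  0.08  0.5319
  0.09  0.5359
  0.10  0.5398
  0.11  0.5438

σ√T = 0.31 × 0.8165 = 0.2531
d₁ = [ln(420/424) + (0.035 + 0.31²/2)·0.6667] / 0.2531 = [-0.0095 + 0.0554] / 0.2531 = 0.1813 ⇒ 0.18
d₂ = d₁ − σ√T = 0.1813 − 0.2531 = -0.0718 ⇒ -0.07
e^(−rT) = e^(−0.035·0.6667) = 0.9769
N(−d₂) = N(0.07) = 0.5279;  N(−d₁) = N(-0.18) = 0.4286
P = 424·0.9769·0.5279 − 420·0.4286 = 218.6591 − 180.0120 = 38.6471

$38.65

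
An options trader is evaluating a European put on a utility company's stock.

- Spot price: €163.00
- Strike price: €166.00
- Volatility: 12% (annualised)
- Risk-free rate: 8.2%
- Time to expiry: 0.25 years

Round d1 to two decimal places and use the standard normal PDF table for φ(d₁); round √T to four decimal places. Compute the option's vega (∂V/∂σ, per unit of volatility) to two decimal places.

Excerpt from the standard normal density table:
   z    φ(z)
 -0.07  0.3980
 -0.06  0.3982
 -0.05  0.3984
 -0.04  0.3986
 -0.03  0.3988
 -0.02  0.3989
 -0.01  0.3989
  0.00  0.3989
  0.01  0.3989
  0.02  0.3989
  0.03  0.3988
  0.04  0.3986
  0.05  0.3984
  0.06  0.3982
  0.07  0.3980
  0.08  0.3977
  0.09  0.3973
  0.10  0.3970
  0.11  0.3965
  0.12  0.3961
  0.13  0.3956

σ√T = 0.12·√0.25 = 0.0600
ln(S/K) + (r + σ²/2)T = ln(163/166) + (0.082 + 0.12²/2)·0.25 = -0.0182 + 0.0223 = 0.0041
d₁ = 0.0041 / 0.0600 = 0.0677 ≈ 0.07
√T = √0.25 = 0.5000
φ(d₁) = φ(0.07) = 0.3980
vega = S·φ(d₁)·√T = 163·0.3980·0.5000 = 32.4370

32.44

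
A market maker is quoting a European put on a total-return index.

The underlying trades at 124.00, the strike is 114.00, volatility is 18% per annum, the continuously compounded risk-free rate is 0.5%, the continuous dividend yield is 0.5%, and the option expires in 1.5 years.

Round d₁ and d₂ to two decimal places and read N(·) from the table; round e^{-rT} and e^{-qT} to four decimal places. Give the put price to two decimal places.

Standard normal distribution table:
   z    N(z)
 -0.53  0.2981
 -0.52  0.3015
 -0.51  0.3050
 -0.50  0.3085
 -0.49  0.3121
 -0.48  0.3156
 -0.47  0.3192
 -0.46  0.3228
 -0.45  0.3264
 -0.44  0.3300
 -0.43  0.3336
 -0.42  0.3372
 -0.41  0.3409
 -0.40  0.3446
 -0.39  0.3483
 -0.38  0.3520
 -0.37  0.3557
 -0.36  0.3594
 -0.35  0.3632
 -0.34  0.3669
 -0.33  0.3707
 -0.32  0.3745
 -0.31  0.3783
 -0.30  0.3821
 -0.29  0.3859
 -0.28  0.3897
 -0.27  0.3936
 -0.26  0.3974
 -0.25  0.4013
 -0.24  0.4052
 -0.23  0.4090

6.12

T = 1.5;  σ√T = 0.2205
ln(S/K) + (r − q + σ²/2)T = ln(124/114) + (0.005 − 0.005 + 0.18²/2)·1.5 = 0.0841 + 0.0243 = 0.1084
d₁ = 0.1084 / 0.2205 = 0.4916 ≈ 0.49
d₂ = d₁ − σ√T = 0.4916 − 0.2205 = 0.2712 ≈ 0.27
e^(−qT) = e^(−0.005·1.5) = 0.9925;  e^(−rT) = e^(−0.005·1.5) = 0.9925
N(−d₂) = N(-0.27) = 0.3936;  N(−d₁) = N(-0.49) = 0.3121
P = 114·0.9925·0.3936 − 124·0.9925·0.3121 = 44.5339 − 38.4101 = 6.1237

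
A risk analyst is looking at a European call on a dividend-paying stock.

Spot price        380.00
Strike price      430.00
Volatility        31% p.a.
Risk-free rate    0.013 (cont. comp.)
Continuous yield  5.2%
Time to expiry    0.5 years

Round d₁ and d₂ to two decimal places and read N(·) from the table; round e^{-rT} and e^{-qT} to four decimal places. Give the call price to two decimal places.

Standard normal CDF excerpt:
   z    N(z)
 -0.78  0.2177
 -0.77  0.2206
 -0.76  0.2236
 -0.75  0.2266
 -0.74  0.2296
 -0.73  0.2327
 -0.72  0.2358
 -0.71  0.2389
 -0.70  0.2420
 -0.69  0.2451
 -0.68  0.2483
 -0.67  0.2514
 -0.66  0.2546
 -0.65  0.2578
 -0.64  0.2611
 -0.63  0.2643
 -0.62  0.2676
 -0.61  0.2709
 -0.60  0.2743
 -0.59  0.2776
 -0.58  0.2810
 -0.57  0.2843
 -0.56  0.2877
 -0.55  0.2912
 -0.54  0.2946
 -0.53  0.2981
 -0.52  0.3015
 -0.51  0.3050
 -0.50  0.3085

σ√T = 0.31·√0.5 = 0.2192
d₁ = [ln(380/430) + (0.013 − 0.052 + 0.31²/2)·0.5] / 0.2192 = [-0.1236 + 0.0045] / 0.2192 = -0.5433 ⇒ -0.54
d₂ = d₁ − σ√T = -0.5433 − 0.2192 = -0.7625 ⇒ -0.76
e^(−qT) = e^(−0.052·0.5) = 0.9743;  e^(−rT) = e^(−0.013·0.5) = 0.9935
N(d₁) = N(-0.54) = 0.2946;  N(d₂) = N(-0.76) = 0.2236
C = 380·0.9743·0.2946 − 430·0.9935·0.2236 = 109.0709 − 95.5230 = 13.5479

13.55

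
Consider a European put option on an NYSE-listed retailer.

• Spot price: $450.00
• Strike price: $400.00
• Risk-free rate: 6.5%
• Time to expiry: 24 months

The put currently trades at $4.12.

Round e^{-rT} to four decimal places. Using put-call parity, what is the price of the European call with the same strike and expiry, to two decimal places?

exp(−rT) = exp(−0.065·2) = 0.8781
Put-call parity: C − P = S − K·e^(−rT) = 450 − 400·0.8781 = 450 − 351.2400 = 98.7600
C = P + (C − P) = 4.12 + (98.7600) = 102.8800

$102.88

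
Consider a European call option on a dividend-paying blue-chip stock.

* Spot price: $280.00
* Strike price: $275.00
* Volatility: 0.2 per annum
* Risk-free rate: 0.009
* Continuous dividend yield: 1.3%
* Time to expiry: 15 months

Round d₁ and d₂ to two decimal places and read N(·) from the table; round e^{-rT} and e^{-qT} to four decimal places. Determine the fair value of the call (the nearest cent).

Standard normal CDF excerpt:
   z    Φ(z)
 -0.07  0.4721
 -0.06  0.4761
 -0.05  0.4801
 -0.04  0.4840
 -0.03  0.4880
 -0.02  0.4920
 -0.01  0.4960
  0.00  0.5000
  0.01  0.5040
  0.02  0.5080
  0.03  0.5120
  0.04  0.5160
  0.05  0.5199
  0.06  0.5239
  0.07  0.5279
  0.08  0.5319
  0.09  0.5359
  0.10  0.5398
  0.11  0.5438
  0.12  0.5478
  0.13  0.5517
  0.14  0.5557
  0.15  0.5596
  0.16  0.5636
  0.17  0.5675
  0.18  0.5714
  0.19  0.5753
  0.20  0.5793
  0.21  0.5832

T = 1.25;  σ√T = 0.2236
d₁ = [ln(280/275) + (0.009 − 0.013 + 0.2²/2)·1.25] / 0.2236 = [0.0180 + 0.0200] / 0.2236 = 0.1700 → 0.17
d₂ = d₁ − σ√T = 0.1700 − 0.2236 = -0.0536 → -0.05
exp(−qT) = exp(−0.013·1.25) = 0.9839;  exp(−rT) = exp(−0.009·1.25) = 0.9888
N(d₁) = N(0.17) = 0.5675;  N(d₂) = N(-0.05) = 0.4801
C = 280·0.9839·0.5675 − 275·0.9888·0.4801 = 156.3417 − 130.5488 = 25.7929

$25.79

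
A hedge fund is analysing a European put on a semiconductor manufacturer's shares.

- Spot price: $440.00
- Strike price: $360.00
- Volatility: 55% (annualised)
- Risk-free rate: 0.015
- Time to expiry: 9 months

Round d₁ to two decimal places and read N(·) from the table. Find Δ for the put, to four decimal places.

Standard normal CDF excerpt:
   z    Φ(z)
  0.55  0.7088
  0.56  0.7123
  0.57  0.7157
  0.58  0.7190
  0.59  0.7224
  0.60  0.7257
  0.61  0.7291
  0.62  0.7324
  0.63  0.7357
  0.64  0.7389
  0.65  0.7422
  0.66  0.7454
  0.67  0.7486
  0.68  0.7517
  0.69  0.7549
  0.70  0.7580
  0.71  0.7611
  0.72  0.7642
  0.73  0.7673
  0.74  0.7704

-0.2483

σ√T = 0.55·√0.75 = 0.4763
d₁ = [ln(440/360) + (0.015 + 0.55²/2)·0.75] / 0.4763 = [0.2007 + 0.1247] / 0.4763 = 0.6831 → 0.68
N(d₁) = N(0.68) = 0.7517
Δ_put = N(d₁) − 1 = 0.7517 − 1 = -0.2483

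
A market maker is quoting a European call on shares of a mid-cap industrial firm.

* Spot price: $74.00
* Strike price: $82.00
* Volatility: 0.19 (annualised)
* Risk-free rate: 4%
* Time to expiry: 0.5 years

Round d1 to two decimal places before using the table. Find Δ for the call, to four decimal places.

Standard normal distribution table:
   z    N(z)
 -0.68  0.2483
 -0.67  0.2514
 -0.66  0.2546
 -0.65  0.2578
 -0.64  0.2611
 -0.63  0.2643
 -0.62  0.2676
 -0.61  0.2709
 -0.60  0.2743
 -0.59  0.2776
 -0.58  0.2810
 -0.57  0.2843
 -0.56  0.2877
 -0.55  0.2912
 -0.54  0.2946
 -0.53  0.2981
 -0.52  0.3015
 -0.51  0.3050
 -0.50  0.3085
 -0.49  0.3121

0.2912

σ√T = 0.19 × 0.7071 = 0.1344
d₁ = [ln(74/82) + (0.04 + 0.19²/2)·0.5] / 0.1344 = [-0.1027 + 0.0290] / 0.1344 = -0.5480 ⇒ -0.55
N(d₁) = N(-0.55) = 0.2912
Δ_call = N(d₁) = 0.2912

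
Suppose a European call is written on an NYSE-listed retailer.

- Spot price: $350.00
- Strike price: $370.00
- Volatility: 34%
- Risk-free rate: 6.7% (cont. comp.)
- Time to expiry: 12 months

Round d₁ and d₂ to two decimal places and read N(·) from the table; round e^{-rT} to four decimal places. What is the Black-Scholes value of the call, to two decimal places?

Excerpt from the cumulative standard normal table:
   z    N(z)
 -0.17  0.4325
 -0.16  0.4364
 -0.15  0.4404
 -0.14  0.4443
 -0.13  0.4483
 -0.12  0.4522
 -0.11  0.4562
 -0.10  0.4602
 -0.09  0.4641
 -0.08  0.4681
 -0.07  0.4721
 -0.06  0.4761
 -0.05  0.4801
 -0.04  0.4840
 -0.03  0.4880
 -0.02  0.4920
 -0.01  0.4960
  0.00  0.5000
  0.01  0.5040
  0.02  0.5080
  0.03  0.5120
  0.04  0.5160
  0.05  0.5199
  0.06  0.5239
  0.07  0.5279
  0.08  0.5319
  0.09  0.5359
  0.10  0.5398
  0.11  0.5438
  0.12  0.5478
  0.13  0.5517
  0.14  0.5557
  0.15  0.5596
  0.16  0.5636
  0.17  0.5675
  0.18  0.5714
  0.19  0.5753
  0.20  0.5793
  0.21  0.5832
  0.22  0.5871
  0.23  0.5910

σ√T = 0.34 × 1.0000 = 0.3400
d₁ = [ln(350/370) + (0.067 + 0.34²/2)·1] / 0.3400 = [-0.0556 + 0.1248] / 0.3400 = 0.2036 → 0.20
d₂ = d₁ − σ√T = 0.2036 − 0.3400 = -0.1364 → -0.14
exp(−rT) = exp(−0.067·1) = 0.9352
C = 350·N(0.20) − 370·0.9352·N(-0.14) = 350·0.5793 − 370·0.9352·0.4443 = 202.7550 − 153.7385 = 49.0165

$49.02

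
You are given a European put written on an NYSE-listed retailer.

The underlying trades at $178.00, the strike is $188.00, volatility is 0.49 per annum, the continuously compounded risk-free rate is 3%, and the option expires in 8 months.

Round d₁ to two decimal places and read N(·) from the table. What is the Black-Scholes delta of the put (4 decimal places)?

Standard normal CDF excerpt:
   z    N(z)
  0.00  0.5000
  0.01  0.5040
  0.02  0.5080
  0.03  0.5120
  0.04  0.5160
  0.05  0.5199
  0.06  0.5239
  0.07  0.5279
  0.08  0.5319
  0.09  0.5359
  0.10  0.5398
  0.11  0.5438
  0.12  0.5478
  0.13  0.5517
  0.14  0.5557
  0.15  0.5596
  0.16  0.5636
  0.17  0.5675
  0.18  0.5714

σ√T = 0.49·√0.6667 = 0.4001
ln(S/K) + (r + σ²/2)T = ln(178/188) + (0.03 + 0.49²/2)·0.6667 = -0.0547 + 0.1000 = 0.0454
d₁ = 0.0454 / 0.4001 = 0.1134 which rounds to 0.11
N(d₁) = N(0.11) = 0.5438
Δ_put = N(d₁) − 1 = 0.5438 − 1 = -0.4562

-0.4562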